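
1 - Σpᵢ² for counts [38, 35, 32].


Probabilities: [38/105, 35/105, 32/105] ≈ [0.3619, 0.3333, 0.3048]
Σpᵢ² = (1444 + 1225 + 1024)/105² = 3693/11025
Gini = 1 - Σpᵢ² = 1 - 3693/11025 = 0.665

0.665


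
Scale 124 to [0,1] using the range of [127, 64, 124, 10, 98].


min=10, max=127
(124-10)/(127-10) = 114/117 = 0.9744

0.9744


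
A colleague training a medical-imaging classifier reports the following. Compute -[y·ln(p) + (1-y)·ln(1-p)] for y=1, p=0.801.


BCE = -[y·ln(p) + (1-y)·ln(1-p)]
= -1·ln(0.801) - 0
= -ln(0.801) = 0.2219

0.2219


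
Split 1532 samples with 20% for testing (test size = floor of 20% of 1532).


Test = ⌊1532·20/100⌋ = 306
Train = 1532 - 306 = 1226

Train: 1226, Test: 306


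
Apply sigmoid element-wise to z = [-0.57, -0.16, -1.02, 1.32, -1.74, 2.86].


σ(-0.57) = 1/(1+e^0.57) = 0.3612
σ(-0.16) = 1/(1+e^0.16) = 0.4601
σ(-1.02) = 1/(1+e^1.02) = 0.265
σ(1.32) = 1/(1+e^-1.32) = 0.7892
σ(-1.74) = 1/(1+e^1.74) = 0.1493
σ(2.86) = 1/(1+e^-2.86) = 0.9458
result = [0.3612, 0.4601, 0.265, 0.7892, 0.1493, 0.9458]

[0.3612, 0.4601, 0.265, 0.7892, 0.1493, 0.9458]


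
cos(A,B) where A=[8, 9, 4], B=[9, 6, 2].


A·B = 8·9 + 9·6 + 4·2 = 134
‖A‖ = √161 = 12.6886, ‖B‖ = √121 = 11
cos = 134/(√161·√121) = 134/√19481 = 0.9601

0.9601


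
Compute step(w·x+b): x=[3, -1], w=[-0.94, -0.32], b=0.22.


z = (3)·(-0.94) + (-1)·(-0.32) + 0.22
  = -2.28
step(z) = 0 (z<0)

0


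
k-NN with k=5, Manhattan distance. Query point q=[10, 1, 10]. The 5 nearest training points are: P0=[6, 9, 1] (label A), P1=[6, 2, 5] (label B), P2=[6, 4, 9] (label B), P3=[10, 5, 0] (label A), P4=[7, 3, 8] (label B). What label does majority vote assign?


d(q,P0) = 21  (label A)
d(q,P1) = 10  (label B)
d(q,P2) = 8  (label B)
d(q,P3) = 14  (label A)
d(q,P4) = 7  (label B)
Votes: A=2, B=3
Majority → B

B


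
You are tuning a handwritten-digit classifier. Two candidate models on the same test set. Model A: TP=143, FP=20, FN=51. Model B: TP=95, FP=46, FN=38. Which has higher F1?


Model A: P=143/163=0.8773, R=143/194=0.7371, F1=2PR/(P+R)=2TP/(2TP+FP+FN)=286/357=0.8011
Model B: P=95/141=0.6738, R=95/133=0.7143, F1=2PR/(P+R)=2TP/(2TP+FP+FN)=190/274=0.6934
0.8011 > 0.6934 → Model A

Model A


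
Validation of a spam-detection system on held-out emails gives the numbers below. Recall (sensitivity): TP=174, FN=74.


Recall = TP/(TP+FN)
= 174/(174+74)
= 174/248 = 70.16%

70.16%


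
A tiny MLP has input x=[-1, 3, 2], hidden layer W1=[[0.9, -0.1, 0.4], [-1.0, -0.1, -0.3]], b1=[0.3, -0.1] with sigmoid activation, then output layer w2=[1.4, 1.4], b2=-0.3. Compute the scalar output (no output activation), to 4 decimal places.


z1[0] = (0.9)·(-1) + (-0.1)·(3) + (0.4)·(2) + 0.3 = -0.1
z1[1] = (-1.0)·(-1) + (-0.1)·(3) + (-0.3)·(2) - 0.1 = 0.0
h = sigmoid(z1) = [0.475, 0.5]
output = (1.4)·(0.475) + (1.4)·(0.5) - 0.3 = 1.065

1.065


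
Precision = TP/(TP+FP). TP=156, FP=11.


Precision = TP/(TP+FP)
= 156/(156+11)
= 156/167 = 93.41%

93.41%


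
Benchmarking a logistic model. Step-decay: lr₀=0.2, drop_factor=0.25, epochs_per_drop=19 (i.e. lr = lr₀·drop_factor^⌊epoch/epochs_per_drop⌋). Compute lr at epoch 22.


n_drops = ⌊22/19⌋ = 1
lr = 0.2·0.25^1 = 0.2·0.25 = 0.05

0.05


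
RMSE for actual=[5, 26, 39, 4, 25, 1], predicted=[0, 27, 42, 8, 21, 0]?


MSE = 68/6 = 11.3333
RMSE = √(68/6) = 3.3665

3.3665


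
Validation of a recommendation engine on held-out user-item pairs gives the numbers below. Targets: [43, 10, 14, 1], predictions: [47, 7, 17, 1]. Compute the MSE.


Squared errors: (43-47)²=16, (10-7)²=9, (14-17)²=9, (1-1)²=0
Sum = 34
MSE = 34/4 = 17/2

17/2


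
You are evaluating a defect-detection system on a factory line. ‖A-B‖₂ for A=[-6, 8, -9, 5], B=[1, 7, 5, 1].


d = √((-6-1)² + (8-7)² + (-9-5)² + (5-1)²)
  = √(49 + 1 + 196 + 16)
  = √262 = 16.1864

16.1864


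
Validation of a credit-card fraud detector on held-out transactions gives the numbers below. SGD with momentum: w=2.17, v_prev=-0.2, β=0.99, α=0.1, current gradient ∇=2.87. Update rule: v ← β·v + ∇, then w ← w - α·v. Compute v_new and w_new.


v_new = 0.99·-0.2 + 2.87 = -0.198 + 2.87 = 2.672
w_new = 2.17 - 0.1·2.672 = 2.17 - 0.2672 = 1.9028

v_new=2.672, w_new=1.9028


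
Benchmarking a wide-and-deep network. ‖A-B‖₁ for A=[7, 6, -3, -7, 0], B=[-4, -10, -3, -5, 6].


d = |7+ 4| + |6+ 10| + |-3+ 3| + |-7+ 5| + |0-6|
  = 11 + 16 + 0 + 2 + 6
  = 35

35


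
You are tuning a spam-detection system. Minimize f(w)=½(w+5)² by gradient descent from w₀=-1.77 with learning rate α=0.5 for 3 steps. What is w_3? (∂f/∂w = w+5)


step 1: grad = -1.77+5 = 3.23; w = -1.77 - 0.5·(3.23) = -3.385
step 2: grad = -3.385+5 = 1.615; w = -3.385 - 0.5·(1.615) = -4.1925
step 3: grad = -4.1925+5 = 0.8075; w = -4.1925 - 0.5·(0.8075) = -4.59625

-4.59625


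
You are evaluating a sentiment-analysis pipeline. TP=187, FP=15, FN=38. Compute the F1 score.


Precision = 187/202 = 0.9257
Recall = 187/225 = 0.8311
F1 = 2·P·R/(P+R) = 2·TP/(2·TP+FP+FN) = 374/(374+15+38) = 374/427 = 0.8759

0.8759


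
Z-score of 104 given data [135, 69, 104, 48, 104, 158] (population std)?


μ = 103, σ = 37.0405
z = (104 - 103)/37.0405 = 0.027

0.027


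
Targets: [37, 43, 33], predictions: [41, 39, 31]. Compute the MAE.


Absolute errors: |37-41|=4, |43-39|=4, |33-31|=2
Sum = 10
MAE = 10/3 = 10/3

10/3


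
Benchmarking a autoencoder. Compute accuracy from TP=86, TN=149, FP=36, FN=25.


Accuracy = (TP+TN)/(TP+TN+FP+FN)
= (86+149)/(296)
= 235/296 = 79.39%

79.39%


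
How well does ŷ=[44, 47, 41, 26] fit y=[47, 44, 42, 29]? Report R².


ȳ = 40.5
SS_res = Σ(y-ŷ)² = 28
SS_tot = Σ(y-ȳ)² = 189
R² = 1 - SS_res/SS_tot = 1 - 0.1481 = 0.8519

0.8519


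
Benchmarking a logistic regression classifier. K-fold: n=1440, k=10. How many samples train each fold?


Fold size = 1440/10 = 144
Training per fold = 1440 - 144 = 1296

1296


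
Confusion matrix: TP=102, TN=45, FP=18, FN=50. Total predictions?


Total = TP + TN + FP + FN
= 102 + 45 + 18 + 50
= 215
(Predicted positive: 120, predicted negative: 95)

215


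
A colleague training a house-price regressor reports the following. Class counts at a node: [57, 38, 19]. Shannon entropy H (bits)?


Probabilities: [57/114, 38/114, 19/114] ≈ [0.5, 0.3333, 0.1667]
H = -((57/114)·log₂(57/114) + (38/114)·log₂(38/114) + (19/114)·log₂(19/114))
  = 1.4591 bits

1.4591 bits


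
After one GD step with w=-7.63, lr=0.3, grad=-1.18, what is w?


w_new = w - α·∇
= -7.63 - 0.3·-1.18
= -7.63 + 0.354
= -7.276

-7.276


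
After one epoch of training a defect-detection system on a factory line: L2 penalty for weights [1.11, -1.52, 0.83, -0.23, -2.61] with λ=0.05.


‖w‖₂² = (1.11)² + (-1.52)² + (0.83)² + (-0.23)² + (-2.61)²
     = 1.2321 + 2.3104 + 0.6889 + 0.0529 + 6.8121
     = 11.0964
λ·‖w‖₂² = 0.05·11.0964 = 0.55482

0.55482


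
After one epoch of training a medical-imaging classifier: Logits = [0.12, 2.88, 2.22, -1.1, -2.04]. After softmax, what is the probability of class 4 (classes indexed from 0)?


Exponentials: e^0.12=1.1275, e^2.88=17.8143, e^2.22=9.2073, e^-1.1=0.3329, e^-2.04=0.13
Sum = 28.612
Softmax = [0.0394, 0.6226, 0.3218, 0.0116, 0.0045]
p[4] = 0.13/28.612 = 0.0045

0.0045


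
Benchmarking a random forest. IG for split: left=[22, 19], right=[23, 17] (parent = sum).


Parent = [45, 36], H_parent = 0.9911
H_left = 0.9961 (n=41), H_right = 0.9837 (n=40)
H_children = (41/81)·0.9961 + (40/81)·0.9837 = 0.99
IG = 0.9911 - 0.99 = 0.0011

0.0011


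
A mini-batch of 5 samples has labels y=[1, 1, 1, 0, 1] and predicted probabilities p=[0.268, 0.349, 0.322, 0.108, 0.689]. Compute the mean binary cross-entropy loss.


L[0] = -ln(0.268) = 1.3168
L[1] = -ln(0.349) = 1.0527
L[2] = -ln(0.322) = 1.1332
L[3] = -ln(1-0.108) = -ln(0.892) = 0.1143
L[4] = -ln(0.689) = 0.3725
mean = (1.3168 + 1.0527 + 1.1332 + 0.1143 + 0.3725)/5 = 0.7979

0.7979


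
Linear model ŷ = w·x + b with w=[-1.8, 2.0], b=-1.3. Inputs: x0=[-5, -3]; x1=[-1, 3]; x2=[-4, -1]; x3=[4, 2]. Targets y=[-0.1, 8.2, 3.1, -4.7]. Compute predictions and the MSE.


ŷ0 = (-1.8)·(-5) + (2.0)·(-3) - 1.3 = 1.7
ŷ1 = (-1.8)·(-1) + (2.0)·(3) - 1.3 = 6.5
ŷ2 = (-1.8)·(-4) + (2.0)·(-1) - 1.3 = 3.9
ŷ3 = (-1.8)·(4) + (2.0)·(2) - 1.3 = -4.5
errors² = [3.24, 2.89, 0.64, 0.04]
MSE = 6.8100/4 = 1.7025

1.7025


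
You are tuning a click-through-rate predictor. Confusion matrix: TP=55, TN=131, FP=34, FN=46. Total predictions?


Total = TP + TN + FP + FN
= 55 + 131 + 34 + 46
= 266
(Predicted positive: 89, predicted negative: 177)

266


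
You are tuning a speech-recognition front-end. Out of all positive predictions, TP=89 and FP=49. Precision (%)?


Precision = TP/(TP+FP)
= 89/(89+49)
= 89/138 = 64.49%

64.49%


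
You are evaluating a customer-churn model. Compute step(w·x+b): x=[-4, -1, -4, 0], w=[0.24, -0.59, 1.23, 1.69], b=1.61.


z = (-4)·(0.24) + (-1)·(-0.59) + (-4)·(1.23) + (0)·(1.69) + 1.61
  = -3.68
step(z) = 0 (z<0)

0


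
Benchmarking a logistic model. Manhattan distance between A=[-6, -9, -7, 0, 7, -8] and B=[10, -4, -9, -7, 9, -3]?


d = |-6-10| + |-9+ 4| + |-7+ 9| + |0+ 7| + |7-9| + |-8+ 3|
  = 16 + 5 + 2 + 7 + 2 + 5
  = 37

37


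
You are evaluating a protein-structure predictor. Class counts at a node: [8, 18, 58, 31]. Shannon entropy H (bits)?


Probabilities: [8/115, 18/115, 58/115, 31/115] ≈ [0.0696, 0.1565, 0.5043, 0.2696]
H = -((8/115)·log₂(8/115) + (18/115)·log₂(18/115) + (58/115)·log₂(58/115) + (31/115)·log₂(31/115))
  = 1.6942 bits

1.6942 bits


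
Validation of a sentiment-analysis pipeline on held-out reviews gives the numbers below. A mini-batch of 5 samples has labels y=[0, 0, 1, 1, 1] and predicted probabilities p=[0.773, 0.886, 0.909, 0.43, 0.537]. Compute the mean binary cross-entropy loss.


L[0] = -ln(1-0.773) = -ln(0.227) = 1.4828
L[1] = -ln(1-0.886) = -ln(0.114) = 2.1716
L[2] = -ln(0.909) = 0.0954
L[3] = -ln(0.43) = 0.844
L[4] = -ln(0.537) = 0.6218
mean = (1.4828 + 2.1716 + 0.0954 + 0.844 + 0.6218)/5 = 1.0431

1.0431


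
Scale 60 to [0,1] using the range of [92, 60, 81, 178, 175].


min=60, max=178
(60-60)/(178-60) = 0/118 = 0.0

0.0


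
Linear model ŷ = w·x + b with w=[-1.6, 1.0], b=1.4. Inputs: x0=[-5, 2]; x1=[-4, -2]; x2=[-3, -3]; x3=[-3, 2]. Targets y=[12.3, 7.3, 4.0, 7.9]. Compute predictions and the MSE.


ŷ0 = (-1.6)·(-5) + (1.0)·(2) + 1.4 = 11.4
ŷ1 = (-1.6)·(-4) + (1.0)·(-2) + 1.4 = 5.8
ŷ2 = (-1.6)·(-3) + (1.0)·(-3) + 1.4 = 3.2
ŷ3 = (-1.6)·(-3) + (1.0)·(2) + 1.4 = 8.2
errors² = [0.81, 2.25, 0.64, 0.09]
MSE = 3.7900/4 = 0.9475

0.9475


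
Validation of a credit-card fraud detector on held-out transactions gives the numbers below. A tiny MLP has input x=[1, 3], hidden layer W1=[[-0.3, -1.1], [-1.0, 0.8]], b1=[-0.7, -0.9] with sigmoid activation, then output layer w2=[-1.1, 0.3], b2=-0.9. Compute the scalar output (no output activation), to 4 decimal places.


z1[0] = (-0.3)·(1) + (-1.1)·(3) - 0.7 = -4.3
z1[1] = (-1.0)·(1) + (0.8)·(3) - 0.9 = 0.5
h = sigmoid(z1) = [0.0134, 0.6225]
output = (-1.1)·(0.0134) + (0.3)·(0.6225) - 0.9 = -0.728

-0.728


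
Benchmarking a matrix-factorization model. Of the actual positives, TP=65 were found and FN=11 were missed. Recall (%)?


Recall = TP/(TP+FN)
= 65/(65+11)
= 65/76 = 85.53%

85.53%


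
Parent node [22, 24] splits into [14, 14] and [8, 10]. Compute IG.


Parent = [22, 24], H_parent = 0.9986
H_left = 1 (n=28), H_right = 0.9911 (n=18)
H_children = (28/46)·1 + (18/46)·0.9911 = 0.9965
IG = 0.9986 - 0.9965 = 0.0021

0.0021


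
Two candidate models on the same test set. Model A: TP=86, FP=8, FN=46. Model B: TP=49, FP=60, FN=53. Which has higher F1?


Model A: P=86/94=0.9149, R=86/132=0.6515, F1=2PR/(P+R)=2TP/(2TP+FP+FN)=172/226=0.7611
Model B: P=49/109=0.4495, R=49/102=0.4804, F1=2PR/(P+R)=2TP/(2TP+FP+FN)=98/211=0.4645
0.7611 > 0.4645 → Model A

Model A


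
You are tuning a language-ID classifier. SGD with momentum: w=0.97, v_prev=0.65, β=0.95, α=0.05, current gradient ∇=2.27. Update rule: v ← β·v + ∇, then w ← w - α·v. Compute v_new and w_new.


v_new = 0.95·0.65 + 2.27 = 0.6175 + 2.27 = 2.8875
w_new = 0.97 - 0.05·2.8875 = 0.97 - 0.144375 = 0.825625

v_new=2.8875, w_new=0.825625


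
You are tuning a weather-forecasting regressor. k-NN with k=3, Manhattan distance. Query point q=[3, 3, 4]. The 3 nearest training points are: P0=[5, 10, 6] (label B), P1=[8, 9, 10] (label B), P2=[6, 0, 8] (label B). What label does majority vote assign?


d(q,P0) = 11  (label B)
d(q,P1) = 17  (label B)
d(q,P2) = 10  (label B)
Votes: A=0, B=3
Majority → B

B


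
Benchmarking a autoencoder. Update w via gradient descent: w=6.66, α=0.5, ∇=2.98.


w_new = w - α·∇
= 6.66 - 0.5·2.98
= 6.66 - 1.49
= 5.17

5.17


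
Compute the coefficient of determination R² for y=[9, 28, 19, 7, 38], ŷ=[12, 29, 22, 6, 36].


ȳ = 20.2
SS_res = Σ(y-ŷ)² = 24
SS_tot = Σ(y-ȳ)² = 678.8
R² = 1 - SS_res/SS_tot = 1 - 0.0354 = 0.9646

0.9646


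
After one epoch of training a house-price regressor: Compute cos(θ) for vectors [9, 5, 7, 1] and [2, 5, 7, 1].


A·B = 9·2 + 5·5 + 7·7 + 1·1 = 93
‖A‖ = √156 = 12.49, ‖B‖ = √79 = 8.8882
cos = 93/(√156·√79) = 93/√12324 = 0.8377

0.8377


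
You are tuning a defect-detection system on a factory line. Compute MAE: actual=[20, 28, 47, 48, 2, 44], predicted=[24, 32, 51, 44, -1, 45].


Absolute errors: |20-24|=4, |28-32|=4, |47-51|=4, |48-44|=4, |2+ 1|=3, |44-45|=1
Sum = 20
MAE = 20/6 = 10/3

10/3


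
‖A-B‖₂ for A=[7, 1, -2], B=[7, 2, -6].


d = √((7-7)² + (1-2)² + (-2+ 6)²)
  = √(0 + 1 + 16)
  = √17 = 4.1231

4.1231


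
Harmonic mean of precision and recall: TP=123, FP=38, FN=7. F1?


Precision = 123/161 = 0.764
Recall = 123/130 = 0.9462
F1 = 2·P·R/(P+R) = 2·TP/(2·TP+FP+FN) = 246/(246+38+7) = 246/291 = 0.8454

0.8454


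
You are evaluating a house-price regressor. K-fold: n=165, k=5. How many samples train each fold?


Fold size = 165/5 = 33
Training per fold = 165 - 33 = 132

132


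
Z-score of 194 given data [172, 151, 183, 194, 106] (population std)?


μ = 161.2, σ = 31.0445
z = (194 - 161.2)/31.0445 = 1.0565

1.0565


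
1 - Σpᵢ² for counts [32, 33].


Probabilities: [32/65, 33/65] ≈ [0.4923, 0.5077]
Σpᵢ² = (1024 + 1089)/65² = 2113/4225
Gini = 1 - Σpᵢ² = 1 - 2113/4225 = 0.4999

0.4999


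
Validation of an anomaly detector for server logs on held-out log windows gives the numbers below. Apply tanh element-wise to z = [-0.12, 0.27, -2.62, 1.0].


tanh(-0.12) = -0.1194
tanh(0.27) = 0.2636
tanh(-2.62) = -0.9895
tanh(1.0) = 0.7616
result = [-0.1194, 0.2636, -0.9895, 0.7616]

[-0.1194, 0.2636, -0.9895, 0.7616]


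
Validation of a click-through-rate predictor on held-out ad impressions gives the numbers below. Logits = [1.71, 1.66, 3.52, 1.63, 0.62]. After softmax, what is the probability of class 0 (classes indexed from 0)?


Exponentials: e^1.71=5.529, e^1.66=5.2593, e^3.52=33.7844, e^1.63=5.1039, e^0.62=1.8589
Sum = 51.5355
Softmax = [0.1073, 0.1021, 0.6556, 0.099, 0.0361]
p[0] = 5.529/51.5355 = 0.1073

0.1073


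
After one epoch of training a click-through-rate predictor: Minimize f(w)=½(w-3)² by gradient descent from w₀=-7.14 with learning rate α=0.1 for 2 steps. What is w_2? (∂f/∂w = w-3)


step 1: grad = -7.14-3 = -10.14; w = -7.14 - 0.1·(-10.14) = -6.126
step 2: grad = -6.126-3 = -9.126; w = -6.126 - 0.1·(-9.126) = -5.2134

-5.2134


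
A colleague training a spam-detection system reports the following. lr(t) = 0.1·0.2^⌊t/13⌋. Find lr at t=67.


n_drops = ⌊67/13⌋ = 5
lr = 0.1·0.2^5 = 0.1·0.00032 = 0.000032

0.000032


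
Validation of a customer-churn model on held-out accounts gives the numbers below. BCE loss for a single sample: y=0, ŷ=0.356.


BCE = -[y·ln(p) + (1-y)·ln(1-p)]
= -0 - 1·ln(1-0.356)
= -ln(0.644) = 0.4401

0.4401


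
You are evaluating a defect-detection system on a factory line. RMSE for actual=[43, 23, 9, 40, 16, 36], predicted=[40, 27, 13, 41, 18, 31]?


MSE = 71/6 = 11.8333
RMSE = √(71/6) = 3.44

3.44


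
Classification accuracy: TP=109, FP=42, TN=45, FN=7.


Accuracy = (TP+TN)/(TP+TN+FP+FN)
= (109+45)/(203)
= 154/203 = 75.86%

75.86%


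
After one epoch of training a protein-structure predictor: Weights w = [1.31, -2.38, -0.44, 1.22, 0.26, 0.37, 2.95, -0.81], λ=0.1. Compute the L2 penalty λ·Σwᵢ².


‖w‖₂² = (1.31)² + (-2.38)² + (-0.44)² + (1.22)² + (0.26)² + (0.37)² + (2.95)² + (-0.81)²
     = 1.7161 + 5.6644 + 0.1936 + 1.4884 + 0.0676 + 0.1369 + 8.7025 + 0.6561
     = 18.6256
λ·‖w‖₂² = 0.1·18.6256 = 1.86256

1.86256


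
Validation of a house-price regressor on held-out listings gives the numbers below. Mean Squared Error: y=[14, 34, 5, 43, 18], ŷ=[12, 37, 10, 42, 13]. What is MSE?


Squared errors: (14-12)²=4, (34-37)²=9, (5-10)²=25, (43-42)²=1, (18-13)²=25
Sum = 64
MSE = 64/5 = 64/5

64/5


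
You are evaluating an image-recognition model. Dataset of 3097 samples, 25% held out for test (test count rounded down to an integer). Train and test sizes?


Test = ⌊3097·25/100⌋ = 774
Train = 3097 - 774 = 2323

Train: 2323, Test: 774


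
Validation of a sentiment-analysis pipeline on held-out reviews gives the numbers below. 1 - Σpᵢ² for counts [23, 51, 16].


Probabilities: [23/90, 51/90, 16/90] ≈ [0.2556, 0.5667, 0.1778]
Σpᵢ² = (529 + 2601 + 256)/90² = 3386/8100
Gini = 1 - Σpᵢ² = 1 - 3386/8100 = 0.582

0.582


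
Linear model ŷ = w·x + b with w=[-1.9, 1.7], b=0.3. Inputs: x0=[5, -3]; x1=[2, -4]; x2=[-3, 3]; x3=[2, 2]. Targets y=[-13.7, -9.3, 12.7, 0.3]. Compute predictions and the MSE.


ŷ0 = (-1.9)·(5) + (1.7)·(-3) + 0.3 = -14.3
ŷ1 = (-1.9)·(2) + (1.7)·(-4) + 0.3 = -10.3
ŷ2 = (-1.9)·(-3) + (1.7)·(3) + 0.3 = 11.1
ŷ3 = (-1.9)·(2) + (1.7)·(2) + 0.3 = -0.1
errors² = [0.36, 1.0, 2.56, 0.16]
MSE = 4.0800/4 = 1.02

1.02


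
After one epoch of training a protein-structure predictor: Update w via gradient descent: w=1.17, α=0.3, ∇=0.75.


w_new = w - α·∇
= 1.17 - 0.3·0.75
= 1.17 - 0.225
= 0.945

0.945


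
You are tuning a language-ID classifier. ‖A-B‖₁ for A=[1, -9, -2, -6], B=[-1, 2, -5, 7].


d = |1+ 1| + |-9-2| + |-2+ 5| + |-6-7|
  = 2 + 11 + 3 + 13
  = 29

29


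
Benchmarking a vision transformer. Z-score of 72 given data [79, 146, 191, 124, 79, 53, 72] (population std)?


μ = 106.2857, σ = 45.6249
z = (72 - 106.2857)/45.6249 = -0.7515

-0.7515


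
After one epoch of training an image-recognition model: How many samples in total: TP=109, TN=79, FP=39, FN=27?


Total = TP + TN + FP + FN
= 109 + 79 + 39 + 27
= 254
(Predicted positive: 148, predicted negative: 106)

254


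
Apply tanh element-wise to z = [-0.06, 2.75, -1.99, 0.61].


tanh(-0.06) = -0.0599
tanh(2.75) = 0.9919
tanh(-1.99) = -0.9633
tanh(0.61) = 0.5441
result = [-0.0599, 0.9919, -0.9633, 0.5441]

[-0.0599, 0.9919, -0.9633, 0.5441]


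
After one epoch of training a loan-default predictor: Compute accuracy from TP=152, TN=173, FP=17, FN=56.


Accuracy = (TP+TN)/(TP+TN+FP+FN)
= (152+173)/(398)
= 325/398 = 81.66%

81.66%


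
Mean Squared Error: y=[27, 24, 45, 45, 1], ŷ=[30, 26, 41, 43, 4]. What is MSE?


Squared errors: (27-30)²=9, (24-26)²=4, (45-41)²=16, (45-43)²=4, (1-4)²=9
Sum = 42
MSE = 42/5 = 42/5

42/5


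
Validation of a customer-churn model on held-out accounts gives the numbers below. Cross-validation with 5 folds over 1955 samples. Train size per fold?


Fold size = 1955/5 = 391
Training per fold = 1955 - 391 = 1564

1564


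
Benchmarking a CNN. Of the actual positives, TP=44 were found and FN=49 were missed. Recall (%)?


Recall = TP/(TP+FN)
= 44/(44+49)
= 44/93 = 47.31%

47.31%


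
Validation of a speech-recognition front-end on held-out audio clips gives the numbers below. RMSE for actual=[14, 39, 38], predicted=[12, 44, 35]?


MSE = 38/3 = 12.6667
RMSE = √(38/3) = 3.559

3.559


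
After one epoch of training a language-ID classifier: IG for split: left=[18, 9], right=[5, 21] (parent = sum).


Parent = [23, 30], H_parent = 0.9874
H_left = 0.9183 (n=27), H_right = 0.7063 (n=26)
H_children = (27/53)·0.9183 + (26/53)·0.7063 = 0.8143
IG = 0.9874 - 0.8143 = 0.1731

0.1731


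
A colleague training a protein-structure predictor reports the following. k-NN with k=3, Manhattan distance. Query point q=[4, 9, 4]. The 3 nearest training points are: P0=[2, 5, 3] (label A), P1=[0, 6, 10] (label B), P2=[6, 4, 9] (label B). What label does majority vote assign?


d(q,P0) = 7  (label A)
d(q,P1) = 13  (label B)
d(q,P2) = 12  (label B)
Votes: A=1, B=2
Majority → B

B


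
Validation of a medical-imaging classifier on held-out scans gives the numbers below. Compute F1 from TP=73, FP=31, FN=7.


Precision = 73/104 = 0.7019
Recall = 73/80 = 0.9125
F1 = 2·P·R/(P+R) = 2·TP/(2·TP+FP+FN) = 146/(146+31+7) = 146/184 = 0.7935

0.7935


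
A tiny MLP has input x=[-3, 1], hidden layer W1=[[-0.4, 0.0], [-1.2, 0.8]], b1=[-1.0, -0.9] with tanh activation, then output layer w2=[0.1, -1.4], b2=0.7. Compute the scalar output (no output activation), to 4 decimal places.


z1[0] = (-0.4)·(-3) + (0.0)·(1) - 1.0 = 0.2
z1[1] = (-1.2)·(-3) + (0.8)·(1) - 0.9 = 3.5
h = tanh(z1) = [0.1974, 0.9982]
output = (0.1)·(0.1974) + (-1.4)·(0.9982) + 0.7 = -0.6777

-0.6777


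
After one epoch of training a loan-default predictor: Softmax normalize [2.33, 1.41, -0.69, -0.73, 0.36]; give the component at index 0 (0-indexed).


Exponentials: e^2.33=10.2779, e^1.41=4.096, e^-0.69=0.5016, e^-0.73=0.4819, e^0.36=1.4333
Sum = 16.7907
Softmax = [0.6121, 0.2439, 0.0299, 0.0287, 0.0854]
p[0] = 10.2779/16.7907 = 0.6121

0.6121


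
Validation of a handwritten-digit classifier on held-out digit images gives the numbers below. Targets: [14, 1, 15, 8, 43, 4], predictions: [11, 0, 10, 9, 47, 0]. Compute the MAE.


Absolute errors: |14-11|=3, |1-0|=1, |15-10|=5, |8-9|=1, |43-47|=4, |4-0|=4
Sum = 18
MAE = 18/6 = 3

3


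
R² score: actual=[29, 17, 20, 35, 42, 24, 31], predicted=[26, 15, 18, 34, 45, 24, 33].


ȳ = 28.2857
SS_res = Σ(y-ŷ)² = 31
SS_tot = Σ(y-ȳ)² = 455.43
R² = 1 - SS_res/SS_tot = 1 - 0.0681 = 0.9319

0.9319


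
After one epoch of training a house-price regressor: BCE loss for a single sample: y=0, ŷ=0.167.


BCE = -[y·ln(p) + (1-y)·ln(1-p)]
= -0 - 1·ln(1-0.167)
= -ln(0.833) = 0.1827

0.1827


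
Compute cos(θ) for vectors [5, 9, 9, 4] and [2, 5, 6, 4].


A·B = 5·2 + 9·5 + 9·6 + 4·4 = 125
‖A‖ = √203 = 14.2478, ‖B‖ = √81 = 9
cos = 125/(√203·√81) = 125/√16443 = 0.9748

0.9748


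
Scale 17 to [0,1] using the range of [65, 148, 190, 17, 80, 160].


min=17, max=190
(17-17)/(190-17) = 0/173 = 0.0

0.0


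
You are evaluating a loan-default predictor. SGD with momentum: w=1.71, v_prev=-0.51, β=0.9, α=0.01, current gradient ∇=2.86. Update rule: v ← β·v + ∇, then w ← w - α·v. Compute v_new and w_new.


v_new = 0.9·-0.51 + 2.86 = -0.459 + 2.86 = 2.401
w_new = 1.71 - 0.01·2.401 = 1.71 - 0.02401 = 1.68599

v_new=2.401, w_new=1.68599


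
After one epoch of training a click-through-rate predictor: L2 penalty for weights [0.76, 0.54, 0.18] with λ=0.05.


‖w‖₂² = (0.76)² + (0.54)² + (0.18)²
     = 0.5776 + 0.2916 + 0.0324
     = 0.9016
λ·‖w‖₂² = 0.05·0.9016 = 0.04508

0.04508


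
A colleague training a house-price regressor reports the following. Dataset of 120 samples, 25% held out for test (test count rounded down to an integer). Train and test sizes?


Test = ⌊120·25/100⌋ = 30
Train = 120 - 30 = 90

Train: 90, Test: 30


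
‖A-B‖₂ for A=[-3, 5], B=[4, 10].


d = √((-3-4)² + (5-10)²)
  = √(49 + 25)
  = √74 = 8.6023

8.6023


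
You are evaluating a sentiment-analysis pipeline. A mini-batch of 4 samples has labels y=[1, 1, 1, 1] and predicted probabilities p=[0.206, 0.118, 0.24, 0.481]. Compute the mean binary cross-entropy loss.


L[0] = -ln(0.206) = 1.5799
L[1] = -ln(0.118) = 2.1371
L[2] = -ln(0.24) = 1.4271
L[3] = -ln(0.481) = 0.7319
mean = (1.5799 + 2.1371 + 1.4271 + 0.7319)/4 = 1.469

1.469


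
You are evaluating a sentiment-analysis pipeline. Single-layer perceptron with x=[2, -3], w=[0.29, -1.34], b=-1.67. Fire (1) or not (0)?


z = (2)·(0.29) + (-3)·(-1.34) - 1.67
  = 2.93
step(z) = 1 (z≥0)

1


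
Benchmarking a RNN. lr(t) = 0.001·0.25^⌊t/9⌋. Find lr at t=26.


n_drops = ⌊26/9⌋ = 2
lr = 0.001·0.25^2 = 0.001·0.0625 = 0.0000625

0.0000625


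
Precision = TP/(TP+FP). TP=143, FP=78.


Precision = TP/(TP+FP)
= 143/(143+78)
= 143/221 = 64.71%

64.71%


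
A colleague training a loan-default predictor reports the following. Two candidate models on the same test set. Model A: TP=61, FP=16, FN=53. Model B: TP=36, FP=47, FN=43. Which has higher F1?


Model A: P=61/77=0.7922, R=61/114=0.5351, F1=2PR/(P+R)=2TP/(2TP+FP+FN)=122/191=0.6387
Model B: P=36/83=0.4337, R=36/79=0.4557, F1=2PR/(P+R)=2TP/(2TP+FP+FN)=72/162=0.4444
0.6387 > 0.4444 → Model A

Model A


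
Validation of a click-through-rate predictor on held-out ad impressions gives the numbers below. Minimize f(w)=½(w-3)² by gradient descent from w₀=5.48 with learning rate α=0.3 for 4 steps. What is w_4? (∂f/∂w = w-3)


step 1: grad = 5.48-3 = 2.48; w = 5.48 - 0.3·(2.48) = 4.736
step 2: grad = 4.736-3 = 1.736; w = 4.736 - 0.3·(1.736) = 4.2152
step 3: grad = 4.2152-3 = 1.2152; w = 4.2152 - 0.3·(1.2152) = 3.85064
step 4: grad = 3.85064-3 = 0.85064; w = 3.85064 - 0.3·(0.85064) = 3.595448

3.595448


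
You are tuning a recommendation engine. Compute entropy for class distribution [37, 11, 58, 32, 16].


Probabilities: [37/154, 11/154, 58/154, 32/154, 16/154] ≈ [0.2403, 0.0714, 0.3766, 0.2078, 0.1039]
H = -((37/154)·log₂(37/154) + (11/154)·log₂(11/154) + (58/154)·log₂(58/154) + (32/154)·log₂(32/154) + (16/154)·log₂(16/154))
  = 2.1073 bits

2.1073 bits


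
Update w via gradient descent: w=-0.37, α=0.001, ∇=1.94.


w_new = w - α·∇
= -0.37 - 0.001·1.94
= -0.37 - 0.00194
= -0.37194

-0.37194


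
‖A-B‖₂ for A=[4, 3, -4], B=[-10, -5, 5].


d = √((4+ 10)² + (3+ 5)² + (-4-5)²)
  = √(196 + 64 + 81)
  = √341 = 18.4662

18.4662


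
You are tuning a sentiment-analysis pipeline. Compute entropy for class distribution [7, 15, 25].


Probabilities: [7/47, 15/47, 25/47] ≈ [0.1489, 0.3191, 0.5319]
H = -((7/47)·log₂(7/47) + (15/47)·log₂(15/47) + (25/47)·log₂(25/47))
  = 1.4195 bits

1.4195 bits


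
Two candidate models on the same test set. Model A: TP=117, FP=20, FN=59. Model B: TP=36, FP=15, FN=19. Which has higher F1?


Model A: P=117/137=0.854, R=117/176=0.6648, F1=2PR/(P+R)=2TP/(2TP+FP+FN)=234/313=0.7476
Model B: P=36/51=0.7059, R=36/55=0.6545, F1=2PR/(P+R)=2TP/(2TP+FP+FN)=72/106=0.6792
0.7476 > 0.6792 → Model A

Model A


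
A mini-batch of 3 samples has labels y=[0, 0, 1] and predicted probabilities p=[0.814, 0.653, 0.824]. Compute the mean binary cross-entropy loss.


L[0] = -ln(1-0.814) = -ln(0.186) = 1.682
L[1] = -ln(1-0.653) = -ln(0.347) = 1.0584
L[2] = -ln(0.824) = 0.1936
mean = (1.682 + 1.0584 + 0.1936)/3 = 0.978

0.978


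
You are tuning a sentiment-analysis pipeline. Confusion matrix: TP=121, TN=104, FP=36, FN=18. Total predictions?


Total = TP + TN + FP + FN
= 121 + 104 + 36 + 18
= 279
(Predicted positive: 157, predicted negative: 122)

279


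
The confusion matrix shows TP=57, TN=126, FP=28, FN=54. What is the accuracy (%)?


Accuracy = (TP+TN)/(TP+TN+FP+FN)
= (57+126)/(265)
= 183/265 = 69.06%

69.06%


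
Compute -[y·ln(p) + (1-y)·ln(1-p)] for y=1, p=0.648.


BCE = -[y·ln(p) + (1-y)·ln(1-p)]
= -1·ln(0.648) - 0
= -ln(0.648) = 0.4339

0.4339


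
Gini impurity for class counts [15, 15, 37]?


Probabilities: [15/67, 15/67, 37/67] ≈ [0.2239, 0.2239, 0.5522]
Σpᵢ² = (225 + 225 + 1369)/67² = 1819/4489
Gini = 1 - Σpᵢ² = 1 - 1819/4489 = 0.5948

0.5948


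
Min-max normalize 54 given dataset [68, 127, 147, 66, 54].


min=54, max=147
(54-54)/(147-54) = 0/93 = 0.0

0.0


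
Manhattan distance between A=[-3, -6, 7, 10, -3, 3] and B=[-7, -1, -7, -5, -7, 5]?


d = |-3+ 7| + |-6+ 1| + |7+ 7| + |10+ 5| + |-3+ 7| + |3-5|
  = 4 + 5 + 14 + 15 + 4 + 2
  = 44

44


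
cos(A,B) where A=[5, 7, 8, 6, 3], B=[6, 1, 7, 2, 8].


A·B = 5·6 + 7·1 + 8·7 + 6·2 + 3·8 = 129
‖A‖ = √183 = 13.5277, ‖B‖ = √154 = 12.4097
cos = 129/(√183·√154) = 129/√28182 = 0.7684

0.7684


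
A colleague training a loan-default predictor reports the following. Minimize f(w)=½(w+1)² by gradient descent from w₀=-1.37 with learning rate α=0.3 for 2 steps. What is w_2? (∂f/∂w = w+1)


step 1: grad = -1.37+1 = -0.37; w = -1.37 - 0.3·(-0.37) = -1.259
step 2: grad = -1.259+1 = -0.259; w = -1.259 - 0.3·(-0.259) = -1.1813

-1.1813


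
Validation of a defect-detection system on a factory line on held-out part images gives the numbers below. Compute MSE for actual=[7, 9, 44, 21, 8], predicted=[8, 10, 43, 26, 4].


Squared errors: (7-8)²=1, (9-10)²=1, (44-43)²=1, (21-26)²=25, (8-4)²=16
Sum = 44
MSE = 44/5 = 44/5

44/5


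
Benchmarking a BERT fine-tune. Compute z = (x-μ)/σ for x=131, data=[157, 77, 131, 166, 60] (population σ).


μ = 118.2, σ = 42.5178
z = (131 - 118.2)/42.5178 = 0.3011

0.3011


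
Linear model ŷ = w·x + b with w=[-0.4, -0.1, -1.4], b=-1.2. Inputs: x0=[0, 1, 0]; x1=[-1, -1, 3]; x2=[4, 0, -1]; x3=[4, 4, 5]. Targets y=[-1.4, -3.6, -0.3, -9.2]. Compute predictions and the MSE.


ŷ0 = (-0.4)·(0) + (-0.1)·(1) + (-1.4)·(0) - 1.2 = -1.3
ŷ1 = (-0.4)·(-1) + (-0.1)·(-1) + (-1.4)·(3) - 1.2 = -4.9
ŷ2 = (-0.4)·(4) + (-0.1)·(0) + (-1.4)·(-1) - 1.2 = -1.4
ŷ3 = (-0.4)·(4) + (-0.1)·(4) + (-1.4)·(5) - 1.2 = -10.2
errors² = [0.01, 1.69, 1.21, 1.0]
MSE = 3.9100/4 = 0.9775

0.9775


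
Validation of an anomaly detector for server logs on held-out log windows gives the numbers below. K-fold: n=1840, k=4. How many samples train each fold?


Fold size = 1840/4 = 460
Training per fold = 1840 - 460 = 1380

1380


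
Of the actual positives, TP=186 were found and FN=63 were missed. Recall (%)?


Recall = TP/(TP+FN)
= 186/(186+63)
= 186/249 = 74.7%

74.7%


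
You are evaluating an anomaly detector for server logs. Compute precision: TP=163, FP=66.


Precision = TP/(TP+FP)
= 163/(163+66)
= 163/229 = 71.18%

71.18%


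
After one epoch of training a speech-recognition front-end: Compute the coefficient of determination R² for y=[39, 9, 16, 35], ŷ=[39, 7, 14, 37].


ȳ = 24.75
SS_res = Σ(y-ŷ)² = 12
SS_tot = Σ(y-ȳ)² = 632.75
R² = 1 - SS_res/SS_tot = 1 - 0.019 = 0.981

0.981


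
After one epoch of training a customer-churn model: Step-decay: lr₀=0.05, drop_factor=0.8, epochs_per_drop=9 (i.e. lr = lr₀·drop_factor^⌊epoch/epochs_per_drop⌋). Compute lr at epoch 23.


n_drops = ⌊23/9⌋ = 2
lr = 0.05·0.8^2 = 0.05·0.64 = 0.032

0.032


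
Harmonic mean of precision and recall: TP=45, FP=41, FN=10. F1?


Precision = 45/86 = 0.5233
Recall = 45/55 = 0.8182
F1 = 2·P·R/(P+R) = 2·TP/(2·TP+FP+FN) = 90/(90+41+10) = 90/141 = 0.6383

0.6383


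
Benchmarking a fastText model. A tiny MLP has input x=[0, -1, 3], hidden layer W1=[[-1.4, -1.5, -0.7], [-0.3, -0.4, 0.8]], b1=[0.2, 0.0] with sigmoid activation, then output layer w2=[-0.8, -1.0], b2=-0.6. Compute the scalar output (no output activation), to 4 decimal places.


z1[0] = (-1.4)·(0) + (-1.5)·(-1) + (-0.7)·(3) + 0.2 = -0.4
z1[1] = (-0.3)·(0) + (-0.4)·(-1) + (0.8)·(3) + 0.0 = 2.8
h = sigmoid(z1) = [0.4013, 0.9427]
output = (-0.8)·(0.4013) + (-1.0)·(0.9427) - 0.6 = -1.8637

-1.8637


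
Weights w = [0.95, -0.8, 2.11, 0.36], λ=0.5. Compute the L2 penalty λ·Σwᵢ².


‖w‖₂² = (0.95)² + (-0.8)² + (2.11)² + (0.36)²
     = 0.9025 + 0.64 + 4.4521 + 0.1296
     = 6.1242
λ·‖w‖₂² = 0.5·6.1242 = 3.0621

3.0621


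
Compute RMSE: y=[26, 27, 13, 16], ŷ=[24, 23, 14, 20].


MSE = 37/4 = 9.25
RMSE = √(37/4) = 3.0414

3.0414


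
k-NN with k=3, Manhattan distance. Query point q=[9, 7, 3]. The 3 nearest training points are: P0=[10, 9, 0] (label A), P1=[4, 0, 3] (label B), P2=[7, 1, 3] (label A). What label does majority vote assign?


d(q,P0) = 6  (label A)
d(q,P1) = 12  (label B)
d(q,P2) = 8  (label A)
Votes: A=2, B=1
Majority → A

A


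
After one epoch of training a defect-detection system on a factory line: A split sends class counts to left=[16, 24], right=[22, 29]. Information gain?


Parent = [38, 53], H_parent = 0.9803
H_left = 0.971 (n=40), H_right = 0.9864 (n=51)
H_children = (40/91)·0.971 + (51/91)·0.9864 = 0.9796
IG = 0.9803 - 0.9796 = 0.0007

0.0007


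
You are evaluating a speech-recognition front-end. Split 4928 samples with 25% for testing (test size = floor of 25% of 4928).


Test = ⌊4928·25/100⌋ = 1232
Train = 4928 - 1232 = 3696

Train: 3696, Test: 1232


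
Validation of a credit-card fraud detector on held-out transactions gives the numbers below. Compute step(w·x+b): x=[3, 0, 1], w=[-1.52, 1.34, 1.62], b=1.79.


z = (3)·(-1.52) + (0)·(1.34) + (1)·(1.62) + 1.79
  = -1.15
step(z) = 0 (z<0)

0


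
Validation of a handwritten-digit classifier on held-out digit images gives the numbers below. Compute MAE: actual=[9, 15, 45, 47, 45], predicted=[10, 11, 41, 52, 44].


Absolute errors: |9-10|=1, |15-11|=4, |45-41|=4, |47-52|=5, |45-44|=1
Sum = 15
MAE = 15/5 = 3

3


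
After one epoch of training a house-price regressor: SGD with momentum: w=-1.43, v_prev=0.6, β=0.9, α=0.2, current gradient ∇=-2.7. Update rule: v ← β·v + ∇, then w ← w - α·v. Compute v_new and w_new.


v_new = 0.9·0.6 - 2.7 = 0.54 - 2.7 = -2.16
w_new = -1.43 - 0.2·-2.16 = -1.43 + 0.432 = -0.998

v_new=-2.16, w_new=-0.998


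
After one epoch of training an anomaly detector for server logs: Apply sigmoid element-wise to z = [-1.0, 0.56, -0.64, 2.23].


σ(-1.0) = 1/(1+e^1.0) = 0.2689
σ(0.56) = 1/(1+e^-0.56) = 0.6365
σ(-0.64) = 1/(1+e^0.64) = 0.3452
σ(2.23) = 1/(1+e^-2.23) = 0.9029
result = [0.2689, 0.6365, 0.3452, 0.9029]

[0.2689, 0.6365, 0.3452, 0.9029]


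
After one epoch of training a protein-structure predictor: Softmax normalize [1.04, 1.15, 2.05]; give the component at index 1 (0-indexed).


Exponentials: e^1.04=2.8292, e^1.15=3.1582, e^2.05=7.7679
Sum = 13.7553
Softmax = [0.2057, 0.2296, 0.5647]
p[1] = 3.1582/13.7553 = 0.2296

0.2296


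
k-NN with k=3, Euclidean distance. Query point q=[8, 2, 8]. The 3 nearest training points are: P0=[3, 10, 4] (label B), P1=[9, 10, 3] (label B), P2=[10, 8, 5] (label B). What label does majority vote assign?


d(q,P0) = 10.247  (label B)
d(q,P1) = 9.4868  (label B)
d(q,P2) = 7.0  (label B)
Votes: A=0, B=3
Majority → B

B


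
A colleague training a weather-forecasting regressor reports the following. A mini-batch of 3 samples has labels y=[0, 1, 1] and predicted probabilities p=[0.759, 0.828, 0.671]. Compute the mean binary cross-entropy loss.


L[0] = -ln(1-0.759) = -ln(0.241) = 1.423
L[1] = -ln(0.828) = 0.1887
L[2] = -ln(0.671) = 0.399
mean = (1.423 + 0.1887 + 0.399)/3 = 0.6702

0.6702


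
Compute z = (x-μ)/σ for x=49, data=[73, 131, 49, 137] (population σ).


μ = 97.5, σ = 37.5333
z = (49 - 97.5)/37.5333 = -1.2922

-1.2922


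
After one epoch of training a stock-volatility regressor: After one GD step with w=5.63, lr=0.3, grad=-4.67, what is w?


w_new = w - α·∇
= 5.63 - 0.3·-4.67
= 5.63 + 1.401
= 7.031

7.031


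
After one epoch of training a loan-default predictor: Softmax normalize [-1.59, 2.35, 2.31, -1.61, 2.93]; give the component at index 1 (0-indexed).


Exponentials: e^-1.59=0.2039, e^2.35=10.4856, e^2.31=10.0744, e^-1.61=0.1999, e^2.93=18.7276
Sum = 39.6914
Softmax = [0.0051, 0.2642, 0.2538, 0.005, 0.4718]
p[1] = 10.4856/39.6914 = 0.2642

0.2642


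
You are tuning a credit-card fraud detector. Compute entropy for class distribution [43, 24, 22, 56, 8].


Probabilities: [43/153, 24/153, 22/153, 56/153, 8/153] ≈ [0.281, 0.1569, 0.1438, 0.366, 0.0523]
H = -((43/153)·log₂(43/153) + (24/153)·log₂(24/153) + (22/153)·log₂(22/153) + (56/153)·log₂(56/153) + (8/153)·log₂(8/153))
  = 2.0895 bits

2.0895 bits


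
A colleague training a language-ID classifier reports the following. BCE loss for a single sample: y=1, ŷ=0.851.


BCE = -[y·ln(p) + (1-y)·ln(1-p)]
= -1·ln(0.851) - 0
= -ln(0.851) = 0.1613

0.1613


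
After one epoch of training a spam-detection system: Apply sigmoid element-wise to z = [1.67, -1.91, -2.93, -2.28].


σ(1.67) = 1/(1+e^-1.67) = 0.8416
σ(-1.91) = 1/(1+e^1.91) = 0.129
σ(-2.93) = 1/(1+e^2.93) = 0.0507
σ(-2.28) = 1/(1+e^2.28) = 0.0928
result = [0.8416, 0.129, 0.0507, 0.0928]

[0.8416, 0.129, 0.0507, 0.0928]


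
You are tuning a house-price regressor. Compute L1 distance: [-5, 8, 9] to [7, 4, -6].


d = |-5-7| + |8-4| + |9+ 6|
  = 12 + 4 + 15
  = 31

31


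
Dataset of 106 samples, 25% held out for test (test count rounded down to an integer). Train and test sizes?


Test = ⌊106·25/100⌋ = 26
Train = 106 - 26 = 80

Train: 80, Test: 26


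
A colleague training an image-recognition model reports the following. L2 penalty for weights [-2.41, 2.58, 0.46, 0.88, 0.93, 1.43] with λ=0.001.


‖w‖₂² = (-2.41)² + (2.58)² + (0.46)² + (0.88)² + (0.93)² + (1.43)²
     = 5.8081 + 6.6564 + 0.2116 + 0.7744 + 0.8649 + 2.0449
     = 16.3603
λ·‖w‖₂² = 0.001·16.3603 = 0.01636

0.01636


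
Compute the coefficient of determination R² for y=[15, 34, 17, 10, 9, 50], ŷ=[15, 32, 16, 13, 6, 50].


ȳ = 22.5
SS_res = Σ(y-ŷ)² = 23
SS_tot = Σ(y-ȳ)² = 1313.5
R² = 1 - SS_res/SS_tot = 1 - 0.0175 = 0.9825

0.9825


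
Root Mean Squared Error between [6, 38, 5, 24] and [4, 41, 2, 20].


MSE = 38/4 = 9.5
RMSE = √(38/4) = 3.0822

3.0822


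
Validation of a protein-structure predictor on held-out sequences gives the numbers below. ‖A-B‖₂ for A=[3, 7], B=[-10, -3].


d = √((3+ 10)² + (7+ 3)²)
  = √(169 + 100)
  = √269 = 16.4012

16.4012


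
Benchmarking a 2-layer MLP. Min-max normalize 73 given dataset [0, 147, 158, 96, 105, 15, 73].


min=0, max=158
(73-0)/(158-0) = 73/158 = 0.462

0.462


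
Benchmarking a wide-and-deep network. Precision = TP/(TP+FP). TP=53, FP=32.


Precision = TP/(TP+FP)
= 53/(53+32)
= 53/85 = 62.35%

62.35%


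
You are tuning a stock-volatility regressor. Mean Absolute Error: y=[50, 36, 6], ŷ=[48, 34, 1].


Absolute errors: |50-48|=2, |36-34|=2, |6-1|=5
Sum = 9
MAE = 9/3 = 3

3


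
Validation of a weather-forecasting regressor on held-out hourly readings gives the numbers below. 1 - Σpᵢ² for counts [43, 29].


Probabilities: [43/72, 29/72] ≈ [0.5972, 0.4028]
Σpᵢ² = (1849 + 841)/72² = 2690/5184
Gini = 1 - Σpᵢ² = 1 - 2690/5184 = 0.4811

0.4811


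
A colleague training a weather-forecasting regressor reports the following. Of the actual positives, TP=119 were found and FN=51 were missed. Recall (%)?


Recall = TP/(TP+FN)
= 119/(119+51)
= 119/170 = 70.0%

70.0%


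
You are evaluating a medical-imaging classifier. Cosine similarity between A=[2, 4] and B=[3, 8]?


A·B = 2·3 + 4·8 = 38
‖A‖ = √20 = 4.4721, ‖B‖ = √73 = 8.544
cos = 38/(√20·√73) = 38/√1460 = 0.9945

0.9945
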